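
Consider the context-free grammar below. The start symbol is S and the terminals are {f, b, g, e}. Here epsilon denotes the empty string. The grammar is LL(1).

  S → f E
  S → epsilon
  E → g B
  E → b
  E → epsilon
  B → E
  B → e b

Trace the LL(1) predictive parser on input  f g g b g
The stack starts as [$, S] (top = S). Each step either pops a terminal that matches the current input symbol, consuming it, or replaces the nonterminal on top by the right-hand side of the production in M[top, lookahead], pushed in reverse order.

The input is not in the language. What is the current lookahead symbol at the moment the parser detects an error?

      Stack  Input        Action
   1  $ S    f g g b g $  expand S → f E
   2  $ E f  f g g b g $  match f
   3  $ E    g g b g $    expand E → g B
   4  $ B g  g g b g $    match g
   5  $ B    g b g $      expand B → E
   6  $ E    g b g $      expand E → g B
   7  $ B g  g b g $      match g
   8  $ B    b g $        expand B → E
   9  $ E    b g $        expand E → b
  10  $ b    b g $        match b
  11  $      g $          error: stack empty but input remains

g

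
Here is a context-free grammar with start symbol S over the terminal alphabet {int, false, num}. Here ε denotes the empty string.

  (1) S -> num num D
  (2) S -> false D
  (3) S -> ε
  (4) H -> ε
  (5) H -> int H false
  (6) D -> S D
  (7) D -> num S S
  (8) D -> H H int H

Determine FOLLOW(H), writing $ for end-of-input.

{$, false, int, num}

FIRST(S) = {ε, false, num}
FIRST(H) = {ε, int}
FIRST(D) = {false, int, num}  (via S D, H H int H)
FOLLOW(S) includes $ since S is the start symbol.
FOLLOW(S): in D->S D, S is followed by D with FIRST {false, int, num}; in D->num S S (occurrence 1), S is followed by S with FIRST {ε, false, num}; in D->num S S (occurrence 1), the suffix after S is nullable, so FOLLOW(S) ⊇ FOLLOW(D) = {$, false, int, num}; in D->num S S (occurrence 2), the suffix after S is empty, so FOLLOW(S) ⊇ FOLLOW(D) = {$, false, int, num}. Thus FOLLOW(S) = {$, false, int, num}.
FOLLOW(D): in S->num num D, the suffix after D is empty, so FOLLOW(D) ⊇ FOLLOW(S) = {$, false, int, num}; in S->false D, the suffix after D is empty, so FOLLOW(D) ⊇ FOLLOW(S) = {$, false, int, num}; in D->S D, the suffix after D is empty (adds nothing new). Thus FOLLOW(D) = {$, false, int, num}.
FOLLOW(H): in H->int H false, H is followed by false with FIRST {false}; in D->H H int H (occurrence 1), H is followed by H int H with FIRST {int}; in D->H H int H (occurrence 2), H is followed by int H with FIRST {int}; in D->H H int H (occurrence 3), the suffix after H is empty, so FOLLOW(H) ⊇ FOLLOW(D) = {$, false, int, num}. Thus FOLLOW(H) = {$, false, int, num}.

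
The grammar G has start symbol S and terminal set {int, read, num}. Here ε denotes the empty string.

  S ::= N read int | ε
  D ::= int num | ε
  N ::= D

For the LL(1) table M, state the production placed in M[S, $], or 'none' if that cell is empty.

S ::= ε

FIRST(D) = {ε, int}
FIRST(N) = {ε, int}  (via D)
FIRST(S) = {ε, int, read}  (via N read int)
FOLLOW(S) includes $ since S is the start symbol.
FOLLOW(S): S appears on no right-hand side. Thus FOLLOW(S) = {$}.
For S ::= N read int: FIRST(N read int) = {int, read}, so it goes in M[S, t] for t ∈ {int, read}.
For S ::= ε: FIRST(ε) = {ε}, so it goes in M[S, t] for t ∈ {}; since ε ∈ FIRST, also for every t ∈ FOLLOW(S) = {$}.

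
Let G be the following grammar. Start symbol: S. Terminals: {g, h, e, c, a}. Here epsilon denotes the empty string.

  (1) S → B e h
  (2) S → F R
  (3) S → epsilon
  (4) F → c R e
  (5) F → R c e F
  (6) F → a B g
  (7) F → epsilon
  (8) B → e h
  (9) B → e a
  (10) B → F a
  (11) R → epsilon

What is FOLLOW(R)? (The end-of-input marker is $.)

{$, c, e}

FIRST(R): from R→epsilon we get {epsilon}. So FIRST(R) = {epsilon}.
FIRST(F): from F→c R e we get {c}; from F→R c e F we get {c}; from F→a B g we get {a}; from F→epsilon we get {epsilon}. So FIRST(F) = {epsilon, a, c}.
FIRST(B): from B→e h we get {e}; from B→e a we get {e}; from B→F a we get {a, c}. So FIRST(B) = {a, c, e}.
FIRST(S): from S→B e h we get {a, c, e}; from S→F R we get {epsilon, a, c}; from S→epsilon we get {epsilon}. So FIRST(S) = {epsilon, a, c, e}.
FOLLOW(S) includes $ since S is the start symbol.
FOLLOW(S): S appears on no right-hand side. Thus FOLLOW(S) = {$}.
FOLLOW(F): in S→F R, F is followed by R with FIRST {epsilon}; in S→F R, the suffix after F is nullable, so FOLLOW(F) ⊇ FOLLOW(S) = {$}; in F→R c e F, the suffix after F is empty (adds nothing new); in B→F a, F is followed by a with FIRST {a}. Thus FOLLOW(F) = {$, a}.
FOLLOW(B): in S→B e h, B is followed by e h with FIRST {e}; in F→a B g, B is followed by g with FIRST {g}. Thus FOLLOW(B) = {e, g}.
FOLLOW(R): in S→F R, the suffix after R is empty, so FOLLOW(R) ⊇ FOLLOW(S) = {$}; in F→c R e, R is followed by e with FIRST {e}; in F→R c e F, R is followed by c e F with FIRST {c}. Thus FOLLOW(R) = {$, c, e}.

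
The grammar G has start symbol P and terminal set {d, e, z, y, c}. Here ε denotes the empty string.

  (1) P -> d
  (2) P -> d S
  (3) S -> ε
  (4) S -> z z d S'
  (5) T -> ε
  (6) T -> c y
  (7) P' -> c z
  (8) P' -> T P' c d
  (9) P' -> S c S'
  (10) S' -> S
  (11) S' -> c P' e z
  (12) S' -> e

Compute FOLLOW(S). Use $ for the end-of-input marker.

{$, c, e}

FIRST(P) = {d}
FIRST(S) = {ε, z}
FIRST(T) = {ε, c}
FIRST(P') = {c, z}  (via T P' c d, S c S')
FIRST(S') = {ε, c, e, z}  (via S)
FOLLOW(P) includes $ since P is the start symbol.
FOLLOW(P): P appears on no right-hand side. Thus FOLLOW(P) = {$}.
FOLLOW(T): in P'->T P' c d, T is followed by P' c d with FIRST {c, z}. Thus FOLLOW(T) = {c, z}.
FOLLOW(P'): in P'->T P' c d, P' is followed by c d with FIRST {c}; in S'->c P' e z, P' is followed by e z with FIRST {e}. Thus FOLLOW(P') = {c, e}.
FOLLOW(S): in P->d S, the suffix after S is empty, so FOLLOW(S) ⊇ FOLLOW(P) = {$}; in P'->S c S', S is followed by c S' with FIRST {c}; in S'->S, the suffix after S is empty, so FOLLOW(S) ⊇ FOLLOW(S') = {$, c, e}. Thus FOLLOW(S) = {$, c, e}.
FOLLOW(S'): in S->z z d S', the suffix after S' is empty, so FOLLOW(S') ⊇ FOLLOW(S) = {$, c, e}; in P'->S c S', the suffix after S' is empty, so FOLLOW(S') ⊇ FOLLOW(P') = {c, e}. Thus FOLLOW(S') = {$, c, e}.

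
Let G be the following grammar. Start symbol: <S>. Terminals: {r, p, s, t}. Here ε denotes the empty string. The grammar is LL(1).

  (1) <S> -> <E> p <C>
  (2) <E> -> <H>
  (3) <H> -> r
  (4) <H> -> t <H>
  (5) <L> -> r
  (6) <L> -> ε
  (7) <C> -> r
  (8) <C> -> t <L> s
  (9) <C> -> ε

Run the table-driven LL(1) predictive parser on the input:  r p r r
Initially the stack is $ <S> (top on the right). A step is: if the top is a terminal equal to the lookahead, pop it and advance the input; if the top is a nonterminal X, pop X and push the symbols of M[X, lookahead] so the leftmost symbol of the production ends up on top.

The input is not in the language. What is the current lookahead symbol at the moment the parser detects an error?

     Stack        Input      Action
  1  $ <S>        r p r r $  expand <S> -> <E> p <C>
  2  $ <C> p <E>  r p r r $  expand <E> -> <H>
  3  $ <C> p <H>  r p r r $  expand <H> -> r
  4  $ <C> p r    r p r r $  match r
  5  $ <C> p      p r r $    match p
  6  $ <C>        r r $      expand <C> -> r
  7  $ r          r r $      match r
  8  $            r $        error: stack empty but input remains

r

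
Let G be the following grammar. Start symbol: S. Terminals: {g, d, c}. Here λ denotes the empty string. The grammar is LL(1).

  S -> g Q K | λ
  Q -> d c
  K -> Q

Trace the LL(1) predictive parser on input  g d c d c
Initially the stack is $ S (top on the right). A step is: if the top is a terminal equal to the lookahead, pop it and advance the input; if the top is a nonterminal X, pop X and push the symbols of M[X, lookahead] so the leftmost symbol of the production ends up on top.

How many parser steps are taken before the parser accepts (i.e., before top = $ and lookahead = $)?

step 1: stack=$ S  input=g d c d c $  — expand S -> g Q K
step 2: stack=$ K Q g  input=g d c d c $  — match g
step 3: stack=$ K Q  input=d c d c $  — expand Q -> d c
step 4: stack=$ K c d  input=d c d c $  — match d
step 5: stack=$ K c  input=c d c $  — match c
step 6: stack=$ K  input=d c $  — expand K -> Q
step 7: stack=$ Q  input=d c $  — expand Q -> d c
step 8: stack=$ c d  input=d c $  — match d
step 9: stack=$ c  input=c $  — match c
Accept reached after 9 steps.

9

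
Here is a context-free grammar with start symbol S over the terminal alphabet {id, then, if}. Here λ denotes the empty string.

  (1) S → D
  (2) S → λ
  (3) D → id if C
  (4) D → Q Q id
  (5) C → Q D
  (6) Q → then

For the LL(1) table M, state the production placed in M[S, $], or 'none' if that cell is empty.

FIRST(Q): from Q→then we get {then}. So FIRST(Q) = {then}.
FIRST(D): from D→id if C we get {id}; from D→Q Q id we get {then}. So FIRST(D) = {id, then}.
FIRST(C): from C→Q D we get {then}. So FIRST(C) = {then}.
FIRST(S): from S→D we get {id, then}; from S→λ we get {λ}. So FIRST(S) = {λ, id, then}.
FOLLOW(S) includes $ since S is the start symbol.
FOLLOW(S): S appears on no right-hand side. Thus FOLLOW(S) = {$}.
For S → D: FIRST(D) = {id, then}, so it goes in M[S, t] for t ∈ {id, then}.
For S → λ: FIRST(λ) = {λ}, so it goes in M[S, t] for t ∈ {}; since λ ∈ FIRST, also for every t ∈ FOLLOW(S) = {$}.

S → λ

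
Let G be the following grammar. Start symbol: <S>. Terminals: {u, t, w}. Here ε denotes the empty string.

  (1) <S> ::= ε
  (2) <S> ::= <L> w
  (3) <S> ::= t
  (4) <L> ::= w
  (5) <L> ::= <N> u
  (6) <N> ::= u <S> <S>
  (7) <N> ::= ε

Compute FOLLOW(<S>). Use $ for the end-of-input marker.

{$, t, u, w}

FIRST(<N>) = {ε, u}
FIRST(<L>) = {u, w}  (via <N> u)
FIRST(<S>) = {ε, t, u, w}  (via <L> w)
FOLLOW(<S>) includes $ since <S> is the start symbol.
FOLLOW(<L>): in <S>::=<L> w, <L> is followed by w with FIRST {w}. Thus FOLLOW(<L>) = {w}.
FOLLOW(<N>): in <L>::=<N> u, <N> is followed by u with FIRST {u}. Thus FOLLOW(<N>) = {u}.
FOLLOW(<S>): in <N>::=u <S> <S> (occurrence 1), <S> is followed by <S> with FIRST {ε, t, u, w}; in <N>::=u <S> <S> (occurrence 1), the suffix after <S> is nullable, so FOLLOW(<S>) ⊇ FOLLOW(<N>) = {u}; in <N>::=u <S> <S> (occurrence 2), the suffix after <S> is empty, so FOLLOW(<S>) ⊇ FOLLOW(<N>) = {u}. Thus FOLLOW(<S>) = {$, t, u, w}.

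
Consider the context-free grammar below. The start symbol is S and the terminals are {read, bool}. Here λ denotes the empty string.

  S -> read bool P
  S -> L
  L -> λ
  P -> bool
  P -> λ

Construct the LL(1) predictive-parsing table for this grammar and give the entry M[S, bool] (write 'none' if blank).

FIRST(L): from L->λ we get {λ}. So FIRST(L) = {λ}.
FIRST(P): from P->bool we get {bool}; from P->λ we get {λ}. So FIRST(P) = {λ, bool}.
FIRST(S): from S->read bool P we get {read}; from S->L we get {λ}. So FIRST(S) = {λ, read}.
FOLLOW(S) includes $ since S is the start symbol.
FOLLOW(S): S appears on no right-hand side. Thus FOLLOW(S) = {$}.
For S -> read bool P: FIRST(read bool P) = {read}, so it goes in M[S, t] for t ∈ {read}.
For S -> L: FIRST(L) = {λ}, so it goes in M[S, t] for t ∈ {}; since λ ∈ FIRST, also for every t ∈ FOLLOW(S) = {$}.
None of these place a production in M[S, bool].

none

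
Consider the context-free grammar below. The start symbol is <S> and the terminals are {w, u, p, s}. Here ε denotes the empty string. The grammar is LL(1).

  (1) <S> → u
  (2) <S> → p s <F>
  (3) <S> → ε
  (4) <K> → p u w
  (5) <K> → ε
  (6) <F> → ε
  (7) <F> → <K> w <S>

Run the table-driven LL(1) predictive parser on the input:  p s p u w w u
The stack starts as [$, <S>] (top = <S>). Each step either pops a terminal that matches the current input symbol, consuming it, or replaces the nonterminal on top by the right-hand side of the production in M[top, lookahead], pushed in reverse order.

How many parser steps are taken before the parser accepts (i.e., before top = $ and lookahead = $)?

11

      Stack          Input            Action
   1  $ <S>          p s p u w w u $  expand <S> → p s <F>
   2  $ <F> s p      p s p u w w u $  match p
   3  $ <F> s        s p u w w u $    match s
   4  $ <F>          p u w w u $      expand <F> → <K> w <S>
   5  $ <S> w <K>    p u w w u $      expand <K> → p u w
   6  $ <S> w w u p  p u w w u $      match p
   7  $ <S> w w u    u w w u $        match u
   8  $ <S> w w      w w u $          match w
   9  $ <S> w        w u $            match w
  10  $ <S>          u $              expand <S> → u
  11  $ u            u $              match u
Accept reached after 11 steps.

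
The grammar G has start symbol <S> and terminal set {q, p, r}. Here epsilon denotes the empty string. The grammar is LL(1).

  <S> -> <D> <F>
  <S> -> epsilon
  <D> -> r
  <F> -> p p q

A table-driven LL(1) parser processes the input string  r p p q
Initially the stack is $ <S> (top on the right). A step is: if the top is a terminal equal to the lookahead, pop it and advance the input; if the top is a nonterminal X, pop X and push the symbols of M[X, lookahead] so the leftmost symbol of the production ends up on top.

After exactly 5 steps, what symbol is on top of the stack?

p

step 1: stack=$ <S>  input=r p p q $  — expand <S> -> <D> <F>
step 2: stack=$ <F> <D>  input=r p p q $  — expand <D> -> r
step 3: stack=$ <F> r  input=r p p q $  — match r
step 4: stack=$ <F>  input=p p q $  — expand <F> -> p p q
step 5: stack=$ q p p  input=p p q $  — match p
Stack after step 5: $ q p (top = p).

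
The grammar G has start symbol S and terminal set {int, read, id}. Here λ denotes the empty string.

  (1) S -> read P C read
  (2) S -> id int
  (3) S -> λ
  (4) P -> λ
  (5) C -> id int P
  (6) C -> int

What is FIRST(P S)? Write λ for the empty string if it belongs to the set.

{λ, id, read}

FIRST(S) = {λ, id, read}
FIRST(P) = {λ}
FIRST(C) = {id, int}
FIRST(P S): take FIRST of each symbol in turn, carrying on past any symbol whose FIRST contains λ; result {λ, id, read}.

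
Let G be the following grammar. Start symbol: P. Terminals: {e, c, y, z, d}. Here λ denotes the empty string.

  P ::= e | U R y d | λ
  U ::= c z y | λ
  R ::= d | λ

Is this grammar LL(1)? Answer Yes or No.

FIRST(P) = {λ, c, d, e, y}
FIRST(U) = {λ, c}
FIRST(R) = {λ, d}
FOLLOW(P) = {$}
FOLLOW(U) = {d, y}
FOLLOW(R) = {y}
Each cell of M receives at most one production.

Yes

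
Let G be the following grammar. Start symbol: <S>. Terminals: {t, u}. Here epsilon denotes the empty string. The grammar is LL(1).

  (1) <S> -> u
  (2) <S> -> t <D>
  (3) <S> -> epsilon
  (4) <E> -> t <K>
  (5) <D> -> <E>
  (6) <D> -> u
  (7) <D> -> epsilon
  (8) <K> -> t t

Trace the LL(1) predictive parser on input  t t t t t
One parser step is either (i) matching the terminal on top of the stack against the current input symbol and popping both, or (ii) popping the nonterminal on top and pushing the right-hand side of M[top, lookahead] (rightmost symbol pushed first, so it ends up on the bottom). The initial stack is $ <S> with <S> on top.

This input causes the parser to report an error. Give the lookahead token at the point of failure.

t

     Stack    Input        Action
  1  $ <S>    t t t t t $  expand <S> -> t <D>
  2  $ <D> t  t t t t t $  match t
  3  $ <D>    t t t t $    expand <D> -> <E>
  4  $ <E>    t t t t $    expand <E> -> t <K>
  5  $ <K> t  t t t t $    match t
  6  $ <K>    t t t $      expand <K> -> t t
  7  $ t t    t t t $      match t
  8  $ t      t t $        match t
  9  $        t $          error: stack empty but input remains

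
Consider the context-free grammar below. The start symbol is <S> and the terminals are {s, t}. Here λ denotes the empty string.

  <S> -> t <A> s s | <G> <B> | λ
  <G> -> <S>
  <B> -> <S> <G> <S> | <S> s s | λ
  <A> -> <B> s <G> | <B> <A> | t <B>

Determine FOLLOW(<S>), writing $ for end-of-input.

FIRST(<S>) = {λ, s, t}  (via <G> <B>)
FIRST(<G>) = {λ, s, t}  (via <S>)
FIRST(<B>) = {λ, s, t}  (via <S> <G> <S>, <S> s s)
FIRST(<A>) = {s, t}  (via <B> s <G>, <B> <A>)
FOLLOW(<S>) includes $ since <S> is the start symbol.
FOLLOW(<A>): in <S>->t <A> s s, <A> is followed by s s with FIRST {s}; in <A>-><B> <A>, the suffix after <A> is empty (adds nothing new). Thus FOLLOW(<A>) = {s}.
FOLLOW(<S>): in <G>-><S>, the suffix after <S> is empty, so FOLLOW(<S>) ⊇ FOLLOW(<G>) = {$, s, t}; in <B>-><S> <G> <S> (occurrence 1), <S> is followed by <G> <S> with FIRST {λ, s, t}; in <B>-><S> <G> <S> (occurrence 1), the suffix after <S> is nullable, so FOLLOW(<S>) ⊇ FOLLOW(<B>) = {$, s, t}; in <B>-><S> <G> <S> (occurrence 2), the suffix after <S> is empty, so FOLLOW(<S>) ⊇ FOLLOW(<B>) = {$, s, t}; in <B>-><S> s s, <S> is followed by s s with FIRST {s}. Thus FOLLOW(<S>) = {$, s, t}.
FOLLOW(<B>): in <S>-><G> <B>, the suffix after <B> is empty, so FOLLOW(<B>) ⊇ FOLLOW(<S>) = {$, s, t}; in <A>-><B> s <G>, <B> is followed by s <G> with FIRST {s}; in <A>-><B> <A>, <B> is followed by <A> with FIRST {s, t}; in <A>->t <B>, the suffix after <B> is empty, so FOLLOW(<B>) ⊇ FOLLOW(<A>) = {s}. Thus FOLLOW(<B>) = {$, s, t}.
FOLLOW(<G>): in <S>-><G> <B>, <G> is followed by <B> with FIRST {λ, s, t}; in <S>-><G> <B>, the suffix after <G> is nullable, so FOLLOW(<G>) ⊇ FOLLOW(<S>) = {$, s, t}; in <B>-><S> <G> <S>, <G> is followed by <S> with FIRST {λ, s, t}; in <B>-><S> <G> <S>, the suffix after <G> is nullable, so FOLLOW(<G>) ⊇ FOLLOW(<B>) = {$, s, t}; in <A>-><B> s <G>, the suffix after <G> is empty, so FOLLOW(<G>) ⊇ FOLLOW(<A>) = {s}. Thus FOLLOW(<G>) = {$, s, t}.

{$, s, t}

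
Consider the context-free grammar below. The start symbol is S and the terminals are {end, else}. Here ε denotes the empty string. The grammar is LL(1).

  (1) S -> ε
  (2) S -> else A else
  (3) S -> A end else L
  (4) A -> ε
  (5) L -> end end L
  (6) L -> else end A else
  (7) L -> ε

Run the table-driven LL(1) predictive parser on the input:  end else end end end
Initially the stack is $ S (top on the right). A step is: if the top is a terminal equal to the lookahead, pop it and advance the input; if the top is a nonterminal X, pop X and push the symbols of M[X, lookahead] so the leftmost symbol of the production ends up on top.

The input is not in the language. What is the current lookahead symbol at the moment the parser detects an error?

$

      Stack           Input                   Action
   1  $ S             end else end end end $  expand S -> A end else L
   2  $ L else end A  end else end end end $  expand A -> ε
   3  $ L else end    end else end end end $  match end
   4  $ L else        else end end end $      match else
   5  $ L             end end end $           expand L -> end end L
   6  $ L end end     end end end $           match end
   7  $ L end         end end $               match end
   8  $ L             end $                   expand L -> end end L
   9  $ L end end     end $                   match end
  10  $ L end         $                       error: top is terminal end but lookahead is $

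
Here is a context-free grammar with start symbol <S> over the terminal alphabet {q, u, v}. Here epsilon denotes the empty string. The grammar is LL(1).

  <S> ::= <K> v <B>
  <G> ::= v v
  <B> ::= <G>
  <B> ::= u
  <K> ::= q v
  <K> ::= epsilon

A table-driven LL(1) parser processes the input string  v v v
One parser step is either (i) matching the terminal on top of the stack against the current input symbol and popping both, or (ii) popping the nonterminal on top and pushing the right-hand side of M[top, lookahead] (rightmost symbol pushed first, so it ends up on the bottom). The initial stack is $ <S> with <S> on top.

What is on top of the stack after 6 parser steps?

     Stack        Input    Action
  1  $ <S>        v v v $  expand <S> ::= <K> v <B>
  2  $ <B> v <K>  v v v $  expand <K> ::= epsilon
  3  $ <B> v      v v v $  match v
  4  $ <B>        v v $    expand <B> ::= <G>
  5  $ <G>        v v $    expand <G> ::= v v
  6  $ v v        v v $    match v
Stack after step 6: $ v (top = v).

v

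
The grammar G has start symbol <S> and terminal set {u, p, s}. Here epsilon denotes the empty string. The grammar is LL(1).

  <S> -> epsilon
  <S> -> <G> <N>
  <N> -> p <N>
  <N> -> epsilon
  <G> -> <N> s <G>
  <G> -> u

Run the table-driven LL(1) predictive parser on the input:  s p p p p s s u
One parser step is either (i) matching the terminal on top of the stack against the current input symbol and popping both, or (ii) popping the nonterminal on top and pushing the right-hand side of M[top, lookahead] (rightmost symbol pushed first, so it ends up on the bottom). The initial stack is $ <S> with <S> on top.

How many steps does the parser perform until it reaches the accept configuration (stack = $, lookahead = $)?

21

      Stack              Input              Action
   1  $ <S>              s p p p p s s u $  expand <S> -> <G> <N>
   2  $ <N> <G>          s p p p p s s u $  expand <G> -> <N> s <G>
   3  $ <N> <G> s <N>    s p p p p s s u $  expand <N> -> epsilon
   4  $ <N> <G> s        s p p p p s s u $  match s
   5  $ <N> <G>          p p p p s s u $    expand <G> -> <N> s <G>
   6  $ <N> <G> s <N>    p p p p s s u $    expand <N> -> p <N>
   7  $ <N> <G> s <N> p  p p p p s s u $    match p
   8  $ <N> <G> s <N>    p p p s s u $      expand <N> -> p <N>
   9  $ <N> <G> s <N> p  p p p s s u $      match p
  10  $ <N> <G> s <N>    p p s s u $        expand <N> -> p <N>
  11  $ <N> <G> s <N> p  p p s s u $        match p
  12  $ <N> <G> s <N>    p s s u $          expand <N> -> p <N>
  13  $ <N> <G> s <N> p  p s s u $          match p
  14  $ <N> <G> s <N>    s s u $            expand <N> -> epsilon
  15  $ <N> <G> s        s s u $            match s
  16  $ <N> <G>          s u $              expand <G> -> <N> s <G>
  17  $ <N> <G> s <N>    s u $              expand <N> -> epsilon
  18  $ <N> <G> s        s u $              match s
  19  $ <N> <G>          u $                expand <G> -> u
  20  $ <N> u            u $                match u
  21  $ <N>              $                  expand <N> -> epsilon
Accept reached after 21 steps.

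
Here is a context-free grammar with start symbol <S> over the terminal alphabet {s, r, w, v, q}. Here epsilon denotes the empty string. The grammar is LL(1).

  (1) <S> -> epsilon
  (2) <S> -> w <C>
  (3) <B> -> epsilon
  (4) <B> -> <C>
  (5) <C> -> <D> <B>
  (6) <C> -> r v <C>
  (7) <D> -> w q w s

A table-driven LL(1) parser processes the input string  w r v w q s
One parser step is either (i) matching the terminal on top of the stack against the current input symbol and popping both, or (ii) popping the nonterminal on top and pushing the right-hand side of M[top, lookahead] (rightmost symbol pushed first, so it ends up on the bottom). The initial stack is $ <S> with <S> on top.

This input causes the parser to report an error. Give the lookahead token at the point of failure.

s

      Stack          Input          Action
   1  $ <S>          w r v w q s $  expand <S> -> w <C>
   2  $ <C> w        w r v w q s $  match w
   3  $ <C>          r v w q s $    expand <C> -> r v <C>
   4  $ <C> v r      r v w q s $    match r
   5  $ <C> v        v w q s $      match v
   6  $ <C>          w q s $        expand <C> -> <D> <B>
   7  $ <B> <D>      w q s $        expand <D> -> w q w s
   8  $ <B> s w q w  w q s $        match w
   9  $ <B> s w q    q s $          match q
  10  $ <B> s w      s $            error: top is terminal w but lookahead is s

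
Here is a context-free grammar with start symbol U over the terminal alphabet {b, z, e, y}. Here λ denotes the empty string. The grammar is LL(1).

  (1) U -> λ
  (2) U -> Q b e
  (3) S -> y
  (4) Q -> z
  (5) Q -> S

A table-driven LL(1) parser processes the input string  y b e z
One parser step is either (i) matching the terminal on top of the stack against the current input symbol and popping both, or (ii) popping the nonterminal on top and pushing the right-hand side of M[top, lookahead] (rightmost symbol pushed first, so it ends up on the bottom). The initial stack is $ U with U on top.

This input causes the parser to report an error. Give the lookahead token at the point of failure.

     Stack    Input      Action
  1  $ U      y b e z $  expand U -> Q b e
  2  $ e b Q  y b e z $  expand Q -> S
  3  $ e b S  y b e z $  expand S -> y
  4  $ e b y  y b e z $  match y
  5  $ e b    b e z $    match b
  6  $ e      e z $      match e
  7  $        z $        error: stack empty but input remains

z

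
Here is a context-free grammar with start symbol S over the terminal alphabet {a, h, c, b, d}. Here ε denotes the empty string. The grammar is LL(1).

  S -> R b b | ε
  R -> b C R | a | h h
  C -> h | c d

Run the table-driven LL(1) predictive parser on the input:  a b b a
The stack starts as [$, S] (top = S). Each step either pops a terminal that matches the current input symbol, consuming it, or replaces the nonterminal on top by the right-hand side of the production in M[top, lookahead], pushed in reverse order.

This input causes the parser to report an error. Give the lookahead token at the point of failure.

a

     Stack    Input      Action
  1  $ S      a b b a $  expand S -> R b b
  2  $ b b R  a b b a $  expand R -> a
  3  $ b b a  a b b a $  match a
  4  $ b b    b b a $    match b
  5  $ b      b a $      match b
  6  $        a $        error: stack empty but input remains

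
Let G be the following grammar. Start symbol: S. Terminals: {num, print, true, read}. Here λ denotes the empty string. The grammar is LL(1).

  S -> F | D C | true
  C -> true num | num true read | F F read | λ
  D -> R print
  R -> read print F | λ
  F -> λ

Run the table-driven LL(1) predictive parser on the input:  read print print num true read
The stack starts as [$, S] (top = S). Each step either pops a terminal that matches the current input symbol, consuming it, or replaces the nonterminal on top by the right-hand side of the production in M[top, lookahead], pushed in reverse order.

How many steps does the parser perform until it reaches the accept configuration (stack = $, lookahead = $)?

11

step 1: stack=$ S  input=read print print num true read $  — expand S -> D C
step 2: stack=$ C D  input=read print print num true read $  — expand D -> R print
step 3: stack=$ C print R  input=read print print num true read $  — expand R -> read print F
step 4: stack=$ C print F print read  input=read print print num true read $  — match read
step 5: stack=$ C print F print  input=print print num true read $  — match print
step 6: stack=$ C print F  input=print num true read $  — expand F -> λ
step 7: stack=$ C print  input=print num true read $  — match print
step 8: stack=$ C  input=num true read $  — expand C -> num true read
step 9: stack=$ read true num  input=num true read $  — match num
step 10: stack=$ read true  input=true read $  — match true
step 11: stack=$ read  input=read $  — match read
Accept reached after 11 steps.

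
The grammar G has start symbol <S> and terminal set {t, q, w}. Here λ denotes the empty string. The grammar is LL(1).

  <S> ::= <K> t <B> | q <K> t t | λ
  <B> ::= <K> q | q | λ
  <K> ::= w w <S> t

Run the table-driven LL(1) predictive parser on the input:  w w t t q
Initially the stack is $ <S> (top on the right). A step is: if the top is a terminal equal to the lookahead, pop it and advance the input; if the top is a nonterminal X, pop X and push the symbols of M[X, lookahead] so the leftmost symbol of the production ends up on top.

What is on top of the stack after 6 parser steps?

t

step 1: stack=$ <S>  input=w w t t q $  — expand <S> ::= <K> t <B>
step 2: stack=$ <B> t <K>  input=w w t t q $  — expand <K> ::= w w <S> t
step 3: stack=$ <B> t t <S> w w  input=w w t t q $  — match w
step 4: stack=$ <B> t t <S> w  input=w t t q $  — match w
step 5: stack=$ <B> t t <S>  input=t t q $  — expand <S> ::= λ
step 6: stack=$ <B> t t  input=t t q $  — match t
Stack after step 6: $ <B> t (top = t).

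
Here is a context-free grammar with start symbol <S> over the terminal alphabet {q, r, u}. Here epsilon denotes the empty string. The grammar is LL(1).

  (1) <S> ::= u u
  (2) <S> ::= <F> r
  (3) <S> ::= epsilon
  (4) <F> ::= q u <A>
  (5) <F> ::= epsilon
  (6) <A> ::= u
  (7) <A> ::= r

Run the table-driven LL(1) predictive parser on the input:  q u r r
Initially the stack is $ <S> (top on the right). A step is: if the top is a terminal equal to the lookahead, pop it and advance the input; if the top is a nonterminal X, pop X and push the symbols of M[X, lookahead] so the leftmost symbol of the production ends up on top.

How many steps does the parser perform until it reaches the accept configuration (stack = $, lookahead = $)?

7

     Stack        Input      Action
  1  $ <S>        q u r r $  expand <S> ::= <F> r
  2  $ r <F>      q u r r $  expand <F> ::= q u <A>
  3  $ r <A> u q  q u r r $  match q
  4  $ r <A> u    u r r $    match u
  5  $ r <A>      r r $      expand <A> ::= r
  6  $ r r        r r $      match r
  7  $ r          r $        match r
Accept reached after 7 steps.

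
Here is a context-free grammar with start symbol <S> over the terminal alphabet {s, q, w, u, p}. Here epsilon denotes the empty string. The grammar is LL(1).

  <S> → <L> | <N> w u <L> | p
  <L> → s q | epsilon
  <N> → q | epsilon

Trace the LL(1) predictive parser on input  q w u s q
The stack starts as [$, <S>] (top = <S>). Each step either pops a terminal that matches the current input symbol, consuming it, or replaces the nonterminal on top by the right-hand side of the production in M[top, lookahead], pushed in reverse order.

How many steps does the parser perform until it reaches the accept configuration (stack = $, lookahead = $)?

step 1: stack=$ <S>  input=q w u s q $  — expand <S> → <N> w u <L>
step 2: stack=$ <L> u w <N>  input=q w u s q $  — expand <N> → q
step 3: stack=$ <L> u w q  input=q w u s q $  — match q
step 4: stack=$ <L> u w  input=w u s q $  — match w
step 5: stack=$ <L> u  input=u s q $  — match u
step 6: stack=$ <L>  input=s q $  — expand <L> → s q
step 7: stack=$ q s  input=s q $  — match s
step 8: stack=$ q  input=q $  — match q
Accept reached after 8 steps.

8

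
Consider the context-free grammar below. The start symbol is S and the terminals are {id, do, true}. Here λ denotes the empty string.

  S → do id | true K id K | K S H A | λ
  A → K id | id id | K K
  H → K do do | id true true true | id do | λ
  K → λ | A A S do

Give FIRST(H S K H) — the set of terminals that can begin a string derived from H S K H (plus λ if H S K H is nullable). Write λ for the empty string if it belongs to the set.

{λ, do, id, true}

FIRST(S): from S→do id we get {do}; from S→true K id K we get {true}; from S→K S H A we get {λ, do, id, true}; from S→λ we get {λ}. So FIRST(S) = {λ, do, id, true}.
FIRST(A): from A→K id we get {do, id, true}; from A→id id we get {id}; from A→K K we get {λ, do, id, true}. So FIRST(A) = {λ, do, id, true}.
FIRST(K): from K→λ we get {λ}; from K→A A S do we get {do, id, true}. So FIRST(K) = {λ, do, id, true}.
FIRST(H): from H→K do do we get {do, id, true}; from H→id true true true we get {id}; from H→id do we get {id}; from H→λ we get {λ}. So FIRST(H) = {λ, do, id, true}.
FIRST(H S K H): take FIRST of each symbol in turn, carrying on past any symbol whose FIRST contains λ; result {λ, do, id, true}.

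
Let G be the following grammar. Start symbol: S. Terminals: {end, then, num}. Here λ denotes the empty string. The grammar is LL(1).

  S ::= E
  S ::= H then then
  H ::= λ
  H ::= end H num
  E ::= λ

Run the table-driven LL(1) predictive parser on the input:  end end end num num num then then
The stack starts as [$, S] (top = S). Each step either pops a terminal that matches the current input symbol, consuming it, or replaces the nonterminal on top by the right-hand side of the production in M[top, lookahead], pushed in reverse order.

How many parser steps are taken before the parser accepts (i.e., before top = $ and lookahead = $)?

      Stack                          Input                                Action
   1  $ S                            end end end num num num then then $  expand S ::= H then then
   2  $ then then H                  end end end num num num then then $  expand H ::= end H num
   3  $ then then num H end          end end end num num num then then $  match end
   4  $ then then num H              end end num num num then then $      expand H ::= end H num
   5  $ then then num num H end      end end num num num then then $      match end
   6  $ then then num num H          end num num num then then $          expand H ::= end H num
   7  $ then then num num num H end  end num num num then then $          match end
   8  $ then then num num num H      num num num then then $              expand H ::= λ
   9  $ then then num num num        num num num then then $              match num
  10  $ then then num num            num num then then $                  match num
  11  $ then then num                num then then $                      match num
  12  $ then then                    then then $                          match then
  13  $ then                         then $                               match then
Accept reached after 13 steps.

13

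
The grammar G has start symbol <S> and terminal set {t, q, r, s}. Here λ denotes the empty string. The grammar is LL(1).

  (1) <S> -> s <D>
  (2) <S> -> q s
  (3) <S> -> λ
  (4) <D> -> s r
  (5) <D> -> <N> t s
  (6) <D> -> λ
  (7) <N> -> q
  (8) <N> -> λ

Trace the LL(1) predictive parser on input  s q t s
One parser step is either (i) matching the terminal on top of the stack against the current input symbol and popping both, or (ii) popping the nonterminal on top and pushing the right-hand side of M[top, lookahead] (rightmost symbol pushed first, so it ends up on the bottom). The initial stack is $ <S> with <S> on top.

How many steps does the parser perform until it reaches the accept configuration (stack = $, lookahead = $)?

step 1: stack=$ <S>  input=s q t s $  — expand <S> -> s <D>
step 2: stack=$ <D> s  input=s q t s $  — match s
step 3: stack=$ <D>  input=q t s $  — expand <D> -> <N> t s
step 4: stack=$ s t <N>  input=q t s $  — expand <N> -> q
step 5: stack=$ s t q  input=q t s $  — match q
step 6: stack=$ s t  input=t s $  — match t
step 7: stack=$ s  input=s $  — match s
Accept reached after 7 steps.

7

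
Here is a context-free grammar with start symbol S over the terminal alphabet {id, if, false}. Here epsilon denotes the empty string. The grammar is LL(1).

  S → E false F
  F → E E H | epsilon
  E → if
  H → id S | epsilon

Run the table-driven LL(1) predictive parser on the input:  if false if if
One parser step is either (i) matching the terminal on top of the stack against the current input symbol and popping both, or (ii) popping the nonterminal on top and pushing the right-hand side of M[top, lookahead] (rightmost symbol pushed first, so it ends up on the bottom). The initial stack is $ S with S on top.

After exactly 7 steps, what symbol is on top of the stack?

E

step 1: stack=$ S  input=if false if if $  — expand S → E false F
step 2: stack=$ F false E  input=if false if if $  — expand E → if
step 3: stack=$ F false if  input=if false if if $  — match if
step 4: stack=$ F false  input=false if if $  — match false
step 5: stack=$ F  input=if if $  — expand F → E E H
step 6: stack=$ H E E  input=if if $  — expand E → if
step 7: stack=$ H E if  input=if if $  — match if
Stack after step 7: $ H E (top = E).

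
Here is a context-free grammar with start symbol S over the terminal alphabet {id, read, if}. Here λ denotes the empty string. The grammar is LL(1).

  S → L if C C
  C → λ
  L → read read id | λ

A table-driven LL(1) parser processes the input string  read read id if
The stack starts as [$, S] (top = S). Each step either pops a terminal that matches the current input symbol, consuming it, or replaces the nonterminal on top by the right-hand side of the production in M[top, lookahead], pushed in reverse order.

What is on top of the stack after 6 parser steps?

     Stack                  Input              Action
  1  $ S                    read read id if $  expand S → L if C C
  2  $ C C if L             read read id if $  expand L → read read id
  3  $ C C if id read read  read read id if $  match read
  4  $ C C if id read       read id if $       match read
  5  $ C C if id            id if $            match id
  6  $ C C if               if $               match if
Stack after step 6: $ C C (top = C).

C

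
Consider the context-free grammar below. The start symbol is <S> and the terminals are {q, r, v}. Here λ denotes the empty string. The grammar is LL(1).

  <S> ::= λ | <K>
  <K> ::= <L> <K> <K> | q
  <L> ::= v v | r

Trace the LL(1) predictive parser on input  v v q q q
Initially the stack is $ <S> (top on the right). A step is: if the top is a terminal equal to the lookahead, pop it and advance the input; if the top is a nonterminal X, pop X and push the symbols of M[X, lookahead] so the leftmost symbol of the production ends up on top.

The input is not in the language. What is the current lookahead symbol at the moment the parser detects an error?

q

      Stack          Input        Action
   1  $ <S>          v v q q q $  expand <S> ::= <K>
   2  $ <K>          v v q q q $  expand <K> ::= <L> <K> <K>
   3  $ <K> <K> <L>  v v q q q $  expand <L> ::= v v
   4  $ <K> <K> v v  v v q q q $  match v
   5  $ <K> <K> v    v q q q $    match v
   6  $ <K> <K>      q q q $      expand <K> ::= q
   7  $ <K> q        q q q $      match q
   8  $ <K>          q q $        expand <K> ::= q
   9  $ q            q q $        match q
  10  $              q $          error: stack empty but input remains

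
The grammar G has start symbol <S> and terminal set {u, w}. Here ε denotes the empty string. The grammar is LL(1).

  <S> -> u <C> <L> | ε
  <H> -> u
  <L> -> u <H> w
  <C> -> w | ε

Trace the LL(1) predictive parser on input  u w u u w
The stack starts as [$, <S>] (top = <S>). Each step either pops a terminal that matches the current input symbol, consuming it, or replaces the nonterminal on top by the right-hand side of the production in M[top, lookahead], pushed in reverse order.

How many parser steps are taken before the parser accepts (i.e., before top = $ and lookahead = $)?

step 1: stack=$ <S>  input=u w u u w $  — expand <S> -> u <C> <L>
step 2: stack=$ <L> <C> u  input=u w u u w $  — match u
step 3: stack=$ <L> <C>  input=w u u w $  — expand <C> -> w
step 4: stack=$ <L> w  input=w u u w $  — match w
step 5: stack=$ <L>  input=u u w $  — expand <L> -> u <H> w
step 6: stack=$ w <H> u  input=u u w $  — match u
step 7: stack=$ w <H>  input=u w $  — expand <H> -> u
step 8: stack=$ w u  input=u w $  — match u
step 9: stack=$ w  input=w $  — match w
Accept reached after 9 steps.

9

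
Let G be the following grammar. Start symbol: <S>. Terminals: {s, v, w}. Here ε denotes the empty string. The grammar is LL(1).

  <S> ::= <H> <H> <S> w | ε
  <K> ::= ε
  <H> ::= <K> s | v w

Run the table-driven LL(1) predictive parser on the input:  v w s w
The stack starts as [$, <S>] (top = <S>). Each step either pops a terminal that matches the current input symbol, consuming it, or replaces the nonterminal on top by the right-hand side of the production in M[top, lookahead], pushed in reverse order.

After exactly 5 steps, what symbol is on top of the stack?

step 1: stack=$ <S>  input=v w s w $  — expand <S> ::= <H> <H> <S> w
step 2: stack=$ w <S> <H> <H>  input=v w s w $  — expand <H> ::= v w
step 3: stack=$ w <S> <H> w v  input=v w s w $  — match v
step 4: stack=$ w <S> <H> w  input=w s w $  — match w
step 5: stack=$ w <S> <H>  input=s w $  — expand <H> ::= <K> s
Stack after step 5: $ w <S> s <K> (top = <K>).

<K>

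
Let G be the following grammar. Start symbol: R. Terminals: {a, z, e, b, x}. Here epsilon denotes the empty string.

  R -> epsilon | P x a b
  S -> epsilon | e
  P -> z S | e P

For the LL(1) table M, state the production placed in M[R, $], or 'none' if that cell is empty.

FIRST(S) = {epsilon, e}
FIRST(P) = {e, z}
FIRST(R) = {epsilon, e, z}  (via P x a b)
FOLLOW(R) includes $ since R is the start symbol.
FOLLOW(R): R appears on no right-hand side. Thus FOLLOW(R) = {$}.
For R -> epsilon: FIRST(epsilon) = {epsilon}, so it goes in M[R, t] for t ∈ {}; since epsilon ∈ FIRST, also for every t ∈ FOLLOW(R) = {$}.
For R -> P x a b: FIRST(P x a b) = {e, z}, so it goes in M[R, t] for t ∈ {e, z}.

R -> epsilon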